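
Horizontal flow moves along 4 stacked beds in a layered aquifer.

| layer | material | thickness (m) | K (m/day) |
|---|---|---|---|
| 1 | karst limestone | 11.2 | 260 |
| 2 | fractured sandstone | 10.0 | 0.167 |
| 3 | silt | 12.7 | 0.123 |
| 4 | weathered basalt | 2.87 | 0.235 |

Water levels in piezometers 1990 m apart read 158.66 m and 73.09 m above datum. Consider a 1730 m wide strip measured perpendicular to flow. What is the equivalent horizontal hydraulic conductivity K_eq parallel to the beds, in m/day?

79.3

Flow is parallel to layering, so each bed carries its own Darcy discharge and the transmissivities add.
Σ(K_i·b_i) = 260×11.2 + 0.167×10.0 + 0.123×12.7 + 0.235×2.87 = 2916 m²/day.
Total thickness b = 36.77 m, so K_eq = Σ(K_i·b_i)/b = 79.30 m/day.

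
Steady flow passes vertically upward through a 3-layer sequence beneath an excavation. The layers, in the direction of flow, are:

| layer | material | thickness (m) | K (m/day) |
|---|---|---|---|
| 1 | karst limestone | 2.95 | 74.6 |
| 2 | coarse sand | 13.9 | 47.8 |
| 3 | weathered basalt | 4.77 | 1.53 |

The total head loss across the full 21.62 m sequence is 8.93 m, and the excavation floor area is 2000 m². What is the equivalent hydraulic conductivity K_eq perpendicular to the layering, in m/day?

Flow is perpendicular to layering, so the layers act in series and the equivalent K is the thickness-weighted harmonic mean.
Total thickness L = 2.95 + 13.9 + 4.77 = 21.62 m.
Σ(b_i/K_i) = 2.95/74.6 + 13.9/47.8 + 4.77/1.53 = 3.448 d.
K_eq = L / Σ(b_i/K_i) = 21.62 / 3.448 = 6.270 m/day.

6.27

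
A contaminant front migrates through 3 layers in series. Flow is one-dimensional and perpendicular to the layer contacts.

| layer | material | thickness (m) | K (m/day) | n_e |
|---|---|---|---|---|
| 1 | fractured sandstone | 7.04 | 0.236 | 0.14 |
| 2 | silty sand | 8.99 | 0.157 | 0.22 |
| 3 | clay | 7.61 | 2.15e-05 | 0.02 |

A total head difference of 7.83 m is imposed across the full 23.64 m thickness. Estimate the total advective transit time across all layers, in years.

386

With flow normal to the layers, continuity requires the same specific discharge q through every layer.
Σ(b_i/K_i) = 7.04/0.236 + 8.99/0.157 + 7.61/2.15e-05 = 3.540e+05 d.
q = Δh / Σ(b_i/K_i) = 7.83 / 3.540e+05 = 2.212e-05 m/day.
In each layer the seepage velocity is v_i = q/n_i, so the layer transit time is t_i = b_i·n_i / q:
  layer 1 (fractured sandstone): t_1 = 7.04 × 0.14 / 2.212e-05 = 44565 d
  layer 2 (silty sand): t_2 = 8.99 × 0.22 / 2.212e-05 = 89428 d
  layer 3 (clay): t_3 = 7.61 × 0.02 / 2.212e-05 = 6882 d
Total t = Σ t_i = 1.409e+05 days = 385.7 years.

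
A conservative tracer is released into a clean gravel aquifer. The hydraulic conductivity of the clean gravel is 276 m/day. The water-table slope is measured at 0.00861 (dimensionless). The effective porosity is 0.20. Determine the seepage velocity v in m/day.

Hydraulic gradient i = 0.00861.
Darcy flux q = K · i = 276.0 × 0.008610 = 2.376 m/day.
Seepage velocity v = q / n_e = 2.376 / 0.20 = 11.88 m/day.

11.9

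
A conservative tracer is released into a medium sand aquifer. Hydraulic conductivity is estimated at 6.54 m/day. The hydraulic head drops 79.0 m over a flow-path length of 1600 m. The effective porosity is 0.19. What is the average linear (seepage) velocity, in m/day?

1.70

Hydraulic gradient i = Δh / L = 79.0 / 1600 = 0.04938.
Darcy flux q = K · i = 6.540 × 0.04938 = 0.3229 m/day.
Seepage velocity v = q / n_e = 0.3229 / 0.19 = 1.700 m/day.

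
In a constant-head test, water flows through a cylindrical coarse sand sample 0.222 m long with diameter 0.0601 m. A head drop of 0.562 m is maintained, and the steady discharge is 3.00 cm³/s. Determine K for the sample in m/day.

36.1

Cross-sectional area A = π·(d/2)² = π × (0.0601/2)² = 0.002837 m².
Convert discharge: 3.00 cm³/s = 3.000e-06 m³/s.
Darcy's law rearranged: K = Q·L / (A·Δh) = 3.000e-06 × 0.222 / (0.002837 × 0.562) = 0.0004177 m/s = 36.09 m/day.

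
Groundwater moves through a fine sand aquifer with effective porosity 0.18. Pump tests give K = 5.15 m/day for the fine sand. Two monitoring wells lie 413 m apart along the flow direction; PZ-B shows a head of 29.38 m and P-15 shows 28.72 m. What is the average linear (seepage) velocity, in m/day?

0.0457

Hydraulic gradient i = (29.38 − 28.72) / 413 = 0.66 / 413 = 0.001598.
Darcy flux q = K · i = 5.150 × 0.001598 = 0.008230 m/day.
Seepage velocity v = q / n_e = 0.008230 / 0.18 = 0.04572 m/day.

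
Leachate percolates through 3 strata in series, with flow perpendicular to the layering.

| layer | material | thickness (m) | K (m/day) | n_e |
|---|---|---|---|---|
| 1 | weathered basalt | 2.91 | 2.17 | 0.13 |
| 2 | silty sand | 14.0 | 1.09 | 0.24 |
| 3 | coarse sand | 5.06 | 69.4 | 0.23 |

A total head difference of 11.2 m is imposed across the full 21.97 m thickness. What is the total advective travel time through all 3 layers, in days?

With flow normal to the layers, continuity requires the same specific discharge q through every layer.
Σ(b_i/K_i) = 2.91/2.17 + 14.0/1.09 + 5.06/69.4 = 14.26 d.
q = Δh / Σ(b_i/K_i) = 11.2 / 14.26 = 0.7855 m/day.
In each layer the seepage velocity is v_i = q/n_i, so the layer transit time is t_i = b_i·n_i / q:
  layer 1 (weathered basalt): t_1 = 2.91 × 0.13 / 0.7855 = 0.4816 d
  layer 2 (silty sand): t_2 = 14.0 × 0.24 / 0.7855 = 4.277 d
  layer 3 (coarse sand): t_3 = 5.06 × 0.23 / 0.7855 = 1.482 d
Total t = Σ t_i = 6.241 days.

6.24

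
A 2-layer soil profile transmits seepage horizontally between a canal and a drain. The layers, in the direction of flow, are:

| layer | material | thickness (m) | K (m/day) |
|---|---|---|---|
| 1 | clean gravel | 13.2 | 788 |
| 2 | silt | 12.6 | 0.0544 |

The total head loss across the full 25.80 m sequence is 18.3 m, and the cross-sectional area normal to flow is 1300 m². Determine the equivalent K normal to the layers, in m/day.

Flow is perpendicular to layering, so the layers act in series and the equivalent K is the thickness-weighted harmonic mean.
Total thickness L = 13.2 + 12.6 = 25.80 m.
Σ(b_i/K_i) = 13.2/788 + 12.6/0.0544 = 231.6 d.
K_eq = L / Σ(b_i/K_i) = 25.80 / 231.6 = 0.1114 m/day.

0.111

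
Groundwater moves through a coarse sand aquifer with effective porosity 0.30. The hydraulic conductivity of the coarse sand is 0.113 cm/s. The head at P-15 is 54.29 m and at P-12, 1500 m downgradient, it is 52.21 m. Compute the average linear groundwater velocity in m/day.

0.451

Convert K: 0.113 cm/s × 864 = 97.63 m/day.
Hydraulic gradient i = (54.29 − 52.21) / 1500 = 2.08 / 1500 = 0.001387.
Darcy flux q = K · i = 97.63 × 0.001387 = 0.1354 m/day.
Seepage velocity v = q / n_e = 0.1354 / 0.30 = 0.4513 m/day.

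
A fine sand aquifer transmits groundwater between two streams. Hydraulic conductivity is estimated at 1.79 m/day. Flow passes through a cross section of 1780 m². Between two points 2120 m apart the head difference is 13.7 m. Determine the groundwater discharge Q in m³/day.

20.6

Hydraulic gradient i = Δh / L = 13.7 / 2120 = 0.006462.
Darcy's law: Q = K · A · i = 1.790 × 1780 × 0.006462 = 20.59 m³/day.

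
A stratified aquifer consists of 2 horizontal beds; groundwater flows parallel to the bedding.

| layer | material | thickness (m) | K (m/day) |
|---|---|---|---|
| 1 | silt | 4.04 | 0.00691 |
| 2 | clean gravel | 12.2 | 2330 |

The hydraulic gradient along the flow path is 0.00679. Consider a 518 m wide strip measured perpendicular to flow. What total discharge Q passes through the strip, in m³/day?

Flow is parallel to layering, so each bed carries its own Darcy discharge and the transmissivities add.
Σ(K_i·b_i) = 0.00691×4.04 + 2330×12.2 = 28426 m²/day.
Hydraulic gradient i = 0.00679.
Q = Σ(K_i·b_i) · W · i = 28426 × 518 × 0.006790 = 99981 m³/day.

100000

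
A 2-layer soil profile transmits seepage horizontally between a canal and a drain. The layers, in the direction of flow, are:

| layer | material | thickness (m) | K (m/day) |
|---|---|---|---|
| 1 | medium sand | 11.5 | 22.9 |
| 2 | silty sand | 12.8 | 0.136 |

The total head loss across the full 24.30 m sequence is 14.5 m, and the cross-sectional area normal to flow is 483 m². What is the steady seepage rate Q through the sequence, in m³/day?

74.0

Flow is perpendicular to layering, so the layers act in series and the equivalent K is the thickness-weighted harmonic mean.
Total thickness L = 11.5 + 12.8 = 24.30 m.
Σ(b_i/K_i) = 11.5/22.9 + 12.8/0.136 = 94.62 d.
K_eq = L / Σ(b_i/K_i) = 24.30 / 94.62 = 0.2568 m/day.
Q = K_eq · A · (Δh/L) = 0.2568 × 483 × (14.5/24.30) = 74.02 m³/day.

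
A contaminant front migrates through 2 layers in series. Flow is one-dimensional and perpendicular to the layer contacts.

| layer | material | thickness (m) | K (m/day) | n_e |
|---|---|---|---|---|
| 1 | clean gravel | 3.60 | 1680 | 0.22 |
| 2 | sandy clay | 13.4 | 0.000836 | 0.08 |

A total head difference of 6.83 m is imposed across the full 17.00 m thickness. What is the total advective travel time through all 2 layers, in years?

12.0

With flow normal to the layers, continuity requires the same specific discharge q through every layer.
Σ(b_i/K_i) = 3.60/1680 + 13.4/0.000836 = 16029 d.
q = Δh / Σ(b_i/K_i) = 6.83 / 16029 = 0.0004261 m/day.
In each layer the seepage velocity is v_i = q/n_i, so the layer transit time is t_i = b_i·n_i / q:
  layer 1 (clean gravel): t_1 = 3.60 × 0.22 / 0.0004261 = 1859 d
  layer 2 (sandy clay): t_2 = 13.4 × 0.08 / 0.0004261 = 2516 d
Total t = Σ t_i = 4374 days = 11.98 years.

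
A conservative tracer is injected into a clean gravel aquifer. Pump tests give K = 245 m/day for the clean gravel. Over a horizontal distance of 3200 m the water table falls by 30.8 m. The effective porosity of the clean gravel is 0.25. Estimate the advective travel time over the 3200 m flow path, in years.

Hydraulic gradient i = Δh / L = 30.8 / 3200 = 0.009625.
Darcy flux q = K · i = 245.0 × 0.009625 = 2.358 m/day.
Seepage velocity v = q / n_e = 2.358 / 0.25 = 9.432 m/day.
Travel time t = L / v = 3200 / 9.432 = 339.3 days = 0.9288 years.

0.929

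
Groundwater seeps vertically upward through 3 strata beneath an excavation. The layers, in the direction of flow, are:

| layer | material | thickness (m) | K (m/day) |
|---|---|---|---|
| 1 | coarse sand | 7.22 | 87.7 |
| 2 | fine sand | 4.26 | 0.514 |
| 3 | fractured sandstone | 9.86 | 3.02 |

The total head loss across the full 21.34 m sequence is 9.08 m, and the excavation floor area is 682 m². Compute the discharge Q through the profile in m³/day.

532

Flow is perpendicular to layering, so the layers act in series and the equivalent K is the thickness-weighted harmonic mean.
Total thickness L = 7.22 + 4.26 + 9.86 = 21.34 m.
Σ(b_i/K_i) = 7.22/87.7 + 4.26/0.514 + 9.86/3.02 = 11.64 d.
K_eq = L / Σ(b_i/K_i) = 21.34 / 11.64 = 1.834 m/day.
Q = K_eq · A · (Δh/L) = 1.834 × 682 × (9.08/21.34) = 532.2 m³/day.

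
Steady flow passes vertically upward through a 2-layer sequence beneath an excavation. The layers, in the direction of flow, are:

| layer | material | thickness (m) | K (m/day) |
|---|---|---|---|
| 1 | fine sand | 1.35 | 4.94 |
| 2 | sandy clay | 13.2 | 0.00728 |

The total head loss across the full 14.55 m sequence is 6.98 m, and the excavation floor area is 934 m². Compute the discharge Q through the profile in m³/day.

Flow is perpendicular to layering, so the layers act in series and the equivalent K is the thickness-weighted harmonic mean.
Total thickness L = 1.35 + 13.2 = 14.55 m.
Σ(b_i/K_i) = 1.35/4.94 + 13.2/0.00728 = 1813 d.
K_eq = L / Σ(b_i/K_i) = 14.55 / 1813 = 0.008023 m/day.
Q = K_eq · A · (Δh/L) = 0.008023 × 934 × (6.98/14.55) = 3.595 m³/day.

3.59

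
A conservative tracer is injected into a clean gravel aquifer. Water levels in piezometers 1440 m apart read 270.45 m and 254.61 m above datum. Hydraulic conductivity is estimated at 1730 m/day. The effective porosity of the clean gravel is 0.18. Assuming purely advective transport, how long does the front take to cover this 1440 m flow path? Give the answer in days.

13.6

Hydraulic gradient i = (270.45 − 254.61) / 1440 = 15.84 / 1440 = 0.01100.
Darcy flux q = K · i = 1730 × 0.01100 = 19.03 m/day.
Seepage velocity v = q / n_e = 19.03 / 0.18 = 105.7 m/day.
Travel time t = L / v = 1440 / 105.7 = 13.62 days.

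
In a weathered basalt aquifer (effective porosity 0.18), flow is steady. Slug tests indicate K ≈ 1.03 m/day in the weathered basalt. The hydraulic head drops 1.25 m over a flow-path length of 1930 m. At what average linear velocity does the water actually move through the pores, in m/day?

Hydraulic gradient i = Δh / L = 1.25 / 1930 = 0.0006477.
Darcy flux q = K · i = 1.030 × 0.0006477 = 0.0006671 m/day.
Seepage velocity v = q / n_e = 0.0006671 / 0.18 = 0.003706 m/day.

0.00371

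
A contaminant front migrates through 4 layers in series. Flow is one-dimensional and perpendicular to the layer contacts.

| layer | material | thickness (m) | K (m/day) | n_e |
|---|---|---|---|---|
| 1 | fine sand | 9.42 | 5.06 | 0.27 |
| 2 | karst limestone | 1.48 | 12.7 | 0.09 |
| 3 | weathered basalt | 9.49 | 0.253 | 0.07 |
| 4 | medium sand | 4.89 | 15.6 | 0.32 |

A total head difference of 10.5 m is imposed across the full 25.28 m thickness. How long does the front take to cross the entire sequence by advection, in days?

With flow normal to the layers, continuity requires the same specific discharge q through every layer.
Σ(b_i/K_i) = 9.42/5.06 + 1.48/12.7 + 9.49/0.253 + 4.89/15.6 = 39.80 d.
q = Δh / Σ(b_i/K_i) = 10.5 / 39.80 = 0.2638 m/day.
In each layer the seepage velocity is v_i = q/n_i, so the layer transit time is t_i = b_i·n_i / q:
  layer 1 (fine sand): t_1 = 9.42 × 0.27 / 0.2638 = 9.641 d
  layer 2 (karst limestone): t_2 = 1.48 × 0.09 / 0.2638 = 0.5049 d
  layer 3 (weathered basalt): t_3 = 9.49 × 0.07 / 0.2638 = 2.518 d
  layer 4 (medium sand): t_4 = 4.89 × 0.32 / 0.2638 = 5.932 d
Total t = Σ t_i = 18.60 days.

18.6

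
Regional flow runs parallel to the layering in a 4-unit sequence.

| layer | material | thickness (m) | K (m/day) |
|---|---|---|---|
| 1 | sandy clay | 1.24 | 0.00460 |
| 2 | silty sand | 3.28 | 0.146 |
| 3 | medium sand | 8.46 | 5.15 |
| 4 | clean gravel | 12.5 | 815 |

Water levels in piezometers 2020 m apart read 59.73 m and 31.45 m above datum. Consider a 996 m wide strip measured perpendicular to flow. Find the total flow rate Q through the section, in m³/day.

Flow is parallel to layering, so each bed carries its own Darcy discharge and the transmissivities add.
Σ(K_i·b_i) = 0.00460×1.24 + 0.146×3.28 + 5.15×8.46 + 815×12.5 = 10232 m²/day.
Hydraulic gradient i = (59.73 − 31.45) / 2020 = 28.28 / 2020 = 0.01400.
Q = Σ(K_i·b_i) · W · i = 10232 × 996 × 0.01400 = 1.427e+05 m³/day.

143000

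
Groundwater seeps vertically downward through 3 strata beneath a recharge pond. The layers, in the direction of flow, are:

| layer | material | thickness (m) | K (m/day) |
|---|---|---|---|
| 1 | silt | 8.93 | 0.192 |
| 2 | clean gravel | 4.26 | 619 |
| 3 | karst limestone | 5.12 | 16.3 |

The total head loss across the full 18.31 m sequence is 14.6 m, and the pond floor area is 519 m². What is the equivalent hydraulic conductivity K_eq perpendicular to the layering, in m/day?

Flow is perpendicular to layering, so the layers act in series and the equivalent K is the thickness-weighted harmonic mean.
Total thickness L = 8.93 + 4.26 + 5.12 = 18.31 m.
Σ(b_i/K_i) = 8.93/0.192 + 4.26/619 + 5.12/16.3 = 46.83 d.
K_eq = L / Σ(b_i/K_i) = 18.31 / 46.83 = 0.3910 m/day.

0.391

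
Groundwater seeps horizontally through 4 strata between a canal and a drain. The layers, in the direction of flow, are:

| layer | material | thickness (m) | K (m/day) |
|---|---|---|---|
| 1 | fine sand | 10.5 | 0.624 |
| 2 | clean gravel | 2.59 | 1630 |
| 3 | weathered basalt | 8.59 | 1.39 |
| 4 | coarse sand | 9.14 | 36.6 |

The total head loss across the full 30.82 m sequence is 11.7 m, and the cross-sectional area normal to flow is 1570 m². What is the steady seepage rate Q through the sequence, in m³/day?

790

Flow is perpendicular to layering, so the layers act in series and the equivalent K is the thickness-weighted harmonic mean.
Total thickness L = 10.5 + 2.59 + 8.59 + 9.14 = 30.82 m.
Σ(b_i/K_i) = 10.5/0.624 + 2.59/1630 + 8.59/1.39 + 9.14/36.6 = 23.26 d.
K_eq = L / Σ(b_i/K_i) = 30.82 / 23.26 = 1.325 m/day.
Q = K_eq · A · (Δh/L) = 1.325 × 1570 × (11.7/30.82) = 789.8 m³/day.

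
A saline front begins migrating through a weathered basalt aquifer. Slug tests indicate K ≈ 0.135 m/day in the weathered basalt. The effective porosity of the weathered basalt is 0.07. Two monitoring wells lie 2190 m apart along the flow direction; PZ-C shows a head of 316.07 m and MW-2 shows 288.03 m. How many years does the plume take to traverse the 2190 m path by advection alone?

Hydraulic gradient i = (316.07 − 288.03) / 2190 = 28.04 / 2190 = 0.01280.
Darcy flux q = K · i = 0.1350 × 0.01280 = 0.001728 m/day.
Seepage velocity v = q / n_e = 0.001728 / 0.07 = 0.02469 m/day.
Travel time t = L / v = 2190 / 0.02469 = 88690 days = 242.8 years.

243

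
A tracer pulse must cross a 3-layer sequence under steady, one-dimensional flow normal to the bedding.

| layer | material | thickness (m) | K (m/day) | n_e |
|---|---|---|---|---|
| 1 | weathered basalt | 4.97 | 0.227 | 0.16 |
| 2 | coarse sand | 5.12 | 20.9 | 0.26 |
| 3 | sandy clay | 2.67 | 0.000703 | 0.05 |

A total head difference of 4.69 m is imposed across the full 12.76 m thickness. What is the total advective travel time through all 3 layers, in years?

5.04

With flow normal to the layers, continuity requires the same specific discharge q through every layer.
Σ(b_i/K_i) = 4.97/0.227 + 5.12/20.9 + 2.67/0.000703 = 3820 d.
q = Δh / Σ(b_i/K_i) = 4.69 / 3820 = 0.001228 m/day.
In each layer the seepage velocity is v_i = q/n_i, so the layer transit time is t_i = b_i·n_i / q:
  layer 1 (weathered basalt): t_1 = 4.97 × 0.16 / 0.001228 = 647.7 d
  layer 2 (coarse sand): t_2 = 5.12 × 0.26 / 0.001228 = 1084 d
  layer 3 (sandy clay): t_3 = 2.67 × 0.05 / 0.001228 = 108.7 d
Total t = Σ t_i = 1841 days = 5.040 years.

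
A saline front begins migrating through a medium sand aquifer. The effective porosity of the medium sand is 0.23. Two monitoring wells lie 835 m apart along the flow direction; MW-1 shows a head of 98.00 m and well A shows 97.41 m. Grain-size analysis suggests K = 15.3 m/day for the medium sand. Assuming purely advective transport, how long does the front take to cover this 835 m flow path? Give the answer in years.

Hydraulic gradient i = (98.00 − 97.41) / 835 = 0.59 / 835 = 0.0007066.
Darcy flux q = K · i = 15.30 × 0.0007066 = 0.01081 m/day.
Seepage velocity v = q / n_e = 0.01081 / 0.23 = 0.04700 m/day.
Travel time t = L / v = 835 / 0.04700 = 17765 days = 48.64 years.

48.6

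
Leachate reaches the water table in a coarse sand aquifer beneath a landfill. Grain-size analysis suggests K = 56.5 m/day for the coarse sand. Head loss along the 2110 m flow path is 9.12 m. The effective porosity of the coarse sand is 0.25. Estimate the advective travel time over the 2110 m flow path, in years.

Hydraulic gradient i = Δh / L = 9.12 / 2110 = 0.004322.
Darcy flux q = K · i = 56.50 × 0.004322 = 0.2442 m/day.
Seepage velocity v = q / n_e = 0.2442 / 0.25 = 0.9768 m/day.
Travel time t = L / v = 2110 / 0.9768 = 2160 days = 5.914 years.

5.91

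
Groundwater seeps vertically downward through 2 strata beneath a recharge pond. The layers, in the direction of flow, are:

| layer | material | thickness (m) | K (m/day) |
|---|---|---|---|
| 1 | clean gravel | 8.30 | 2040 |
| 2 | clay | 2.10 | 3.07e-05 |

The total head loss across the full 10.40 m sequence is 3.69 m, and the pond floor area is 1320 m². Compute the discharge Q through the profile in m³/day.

Flow is perpendicular to layering, so the layers act in series and the equivalent K is the thickness-weighted harmonic mean.
Total thickness L = 8.30 + 2.10 = 10.40 m.
Σ(b_i/K_i) = 8.30/2040 + 2.10/3.07e-05 = 68404 d.
K_eq = L / Σ(b_i/K_i) = 10.40 / 68404 = 0.0001520 m/day.
Q = K_eq · A · (Δh/L) = 0.0001520 × 1320 × (3.69/10.40) = 0.07121 m³/day.

0.0712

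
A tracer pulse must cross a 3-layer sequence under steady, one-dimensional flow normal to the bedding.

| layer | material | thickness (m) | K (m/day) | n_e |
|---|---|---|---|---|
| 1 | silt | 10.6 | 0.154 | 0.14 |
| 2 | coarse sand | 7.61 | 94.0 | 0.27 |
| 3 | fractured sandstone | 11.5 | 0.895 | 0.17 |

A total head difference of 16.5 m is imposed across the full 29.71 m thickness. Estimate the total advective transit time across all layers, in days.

With flow normal to the layers, continuity requires the same specific discharge q through every layer.
Σ(b_i/K_i) = 10.6/0.154 + 7.61/94.0 + 11.5/0.895 = 81.76 d.
q = Δh / Σ(b_i/K_i) = 16.5 / 81.76 = 0.2018 m/day.
In each layer the seepage velocity is v_i = q/n_i, so the layer transit time is t_i = b_i·n_i / q:
  layer 1 (silt): t_1 = 10.6 × 0.14 / 0.2018 = 7.354 d
  layer 2 (coarse sand): t_2 = 7.61 × 0.27 / 0.2018 = 10.18 d
  layer 3 (fractured sandstone): t_3 = 11.5 × 0.17 / 0.2018 = 9.687 d
Total t = Σ t_i = 27.22 days.

27.2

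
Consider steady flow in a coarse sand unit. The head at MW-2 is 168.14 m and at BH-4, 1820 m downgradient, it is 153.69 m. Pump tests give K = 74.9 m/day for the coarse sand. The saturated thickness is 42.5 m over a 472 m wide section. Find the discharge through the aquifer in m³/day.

Cross-sectional area A = 472 × 42.5 = 20060 m².
Hydraulic gradient i = (168.14 − 153.69) / 1820 = 14.45 / 1820 = 0.007940.
Darcy's law: Q = K · A · i = 74.90 × 20060 × 0.007940 = 11929 m³/day.

11900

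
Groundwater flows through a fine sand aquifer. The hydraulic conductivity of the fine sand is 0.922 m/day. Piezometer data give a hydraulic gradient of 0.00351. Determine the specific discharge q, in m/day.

Hydraulic gradient i = 0.00351.
Specific discharge q = K · i = 0.9220 × 0.003510 = 0.003236 m/day.

0.00324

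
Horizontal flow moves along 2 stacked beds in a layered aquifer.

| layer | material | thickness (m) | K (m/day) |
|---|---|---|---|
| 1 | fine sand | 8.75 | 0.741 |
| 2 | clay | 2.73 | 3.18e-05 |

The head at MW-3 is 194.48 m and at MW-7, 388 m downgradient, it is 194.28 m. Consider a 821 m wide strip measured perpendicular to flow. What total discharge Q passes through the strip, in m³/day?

2.74

Flow is parallel to layering, so each bed carries its own Darcy discharge and the transmissivities add.
Σ(K_i·b_i) = 0.741×8.75 + 3.18e-05×2.73 = 6.484 m²/day.
Hydraulic gradient i = (194.48 − 194.28) / 388 = 0.2 / 388 = 0.0005155.
Q = Σ(K_i·b_i) · W · i = 6.484 × 821 × 0.0005155 = 2.744 m³/day.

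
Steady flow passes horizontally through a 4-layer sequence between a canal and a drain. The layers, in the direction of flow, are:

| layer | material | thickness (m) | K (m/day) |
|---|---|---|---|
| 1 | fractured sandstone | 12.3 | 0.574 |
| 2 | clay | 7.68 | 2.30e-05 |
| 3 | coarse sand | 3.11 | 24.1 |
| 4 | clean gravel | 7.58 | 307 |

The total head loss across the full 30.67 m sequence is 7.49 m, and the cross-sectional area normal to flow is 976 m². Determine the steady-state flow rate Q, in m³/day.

Flow is perpendicular to layering, so the layers act in series and the equivalent K is the thickness-weighted harmonic mean.
Total thickness L = 12.3 + 7.68 + 3.11 + 7.58 = 30.67 m.
Σ(b_i/K_i) = 12.3/0.574 + 7.68/2.30e-05 + 3.11/24.1 + 7.58/307 = 3.339e+05 d.
K_eq = L / Σ(b_i/K_i) = 30.67 / 3.339e+05 = 9.184e-05 m/day.
Q = K_eq · A · (Δh/L) = 9.184e-05 × 976 × (7.49/30.67) = 0.02189 m³/day.

0.0219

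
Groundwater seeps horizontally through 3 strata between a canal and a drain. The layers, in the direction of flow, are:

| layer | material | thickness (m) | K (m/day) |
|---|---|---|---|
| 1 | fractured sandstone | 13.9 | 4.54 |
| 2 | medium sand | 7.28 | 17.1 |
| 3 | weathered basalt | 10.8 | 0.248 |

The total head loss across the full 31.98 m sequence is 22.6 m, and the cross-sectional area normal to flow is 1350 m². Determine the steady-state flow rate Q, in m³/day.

649

Flow is perpendicular to layering, so the layers act in series and the equivalent K is the thickness-weighted harmonic mean.
Total thickness L = 13.9 + 7.28 + 10.8 = 31.98 m.
Σ(b_i/K_i) = 13.9/4.54 + 7.28/17.1 + 10.8/0.248 = 47.04 d.
K_eq = L / Σ(b_i/K_i) = 31.98 / 47.04 = 0.6799 m/day.
Q = K_eq · A · (Δh/L) = 0.6799 × 1350 × (22.6/31.98) = 648.7 m³/day.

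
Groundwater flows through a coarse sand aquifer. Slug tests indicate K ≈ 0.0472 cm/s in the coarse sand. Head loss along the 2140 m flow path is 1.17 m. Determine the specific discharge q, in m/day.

0.0223

Convert K: 0.0472 cm/s × 864 = 40.78 m/day.
Hydraulic gradient i = Δh / L = 1.17 / 2140 = 0.0005467.
Specific discharge q = K · i = 40.78 × 0.0005467 = 0.02230 m/day.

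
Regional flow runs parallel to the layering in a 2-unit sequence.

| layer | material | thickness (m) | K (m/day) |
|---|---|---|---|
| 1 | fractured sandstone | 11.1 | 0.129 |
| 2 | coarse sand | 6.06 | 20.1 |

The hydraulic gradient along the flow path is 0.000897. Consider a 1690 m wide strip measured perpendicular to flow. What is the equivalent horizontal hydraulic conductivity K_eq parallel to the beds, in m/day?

7.18

Flow is parallel to layering, so each bed carries its own Darcy discharge and the transmissivities add.
Σ(K_i·b_i) = 0.129×11.1 + 20.1×6.06 = 123.2 m²/day.
Total thickness b = 17.16 m, so K_eq = Σ(K_i·b_i)/b = 7.182 m/day.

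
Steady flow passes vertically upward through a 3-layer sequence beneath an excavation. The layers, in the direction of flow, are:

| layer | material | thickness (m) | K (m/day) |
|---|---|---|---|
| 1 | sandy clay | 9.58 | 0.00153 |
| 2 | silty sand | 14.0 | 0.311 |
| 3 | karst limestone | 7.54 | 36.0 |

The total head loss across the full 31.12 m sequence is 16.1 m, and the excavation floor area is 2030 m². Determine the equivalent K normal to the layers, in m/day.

0.00493

Flow is perpendicular to layering, so the layers act in series and the equivalent K is the thickness-weighted harmonic mean.
Total thickness L = 9.58 + 14.0 + 7.54 = 31.12 m.
Σ(b_i/K_i) = 9.58/0.00153 + 14.0/0.311 + 7.54/36.0 = 6307 d.
K_eq = L / Σ(b_i/K_i) = 31.12 / 6307 = 0.004934 m/day.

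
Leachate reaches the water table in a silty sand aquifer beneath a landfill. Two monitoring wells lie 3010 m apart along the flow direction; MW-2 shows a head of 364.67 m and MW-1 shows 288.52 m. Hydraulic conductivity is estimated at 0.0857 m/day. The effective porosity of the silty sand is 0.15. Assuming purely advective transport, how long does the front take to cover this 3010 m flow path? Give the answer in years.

Hydraulic gradient i = (364.67 − 288.52) / 3010 = 76.15 / 3010 = 0.02530.
Darcy flux q = K · i = 0.08570 × 0.02530 = 0.002168 m/day.
Seepage velocity v = q / n_e = 0.002168 / 0.15 = 0.01445 m/day.
Travel time t = L / v = 3010 / 0.01445 = 2.082e+05 days = 570.1 years.

570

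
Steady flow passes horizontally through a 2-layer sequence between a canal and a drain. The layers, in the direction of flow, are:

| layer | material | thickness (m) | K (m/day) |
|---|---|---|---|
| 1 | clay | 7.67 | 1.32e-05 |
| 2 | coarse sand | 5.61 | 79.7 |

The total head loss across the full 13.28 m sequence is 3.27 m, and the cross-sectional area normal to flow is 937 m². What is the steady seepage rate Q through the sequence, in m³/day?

0.00527

Flow is perpendicular to layering, so the layers act in series and the equivalent K is the thickness-weighted harmonic mean.
Total thickness L = 7.67 + 5.61 = 13.28 m.
Σ(b_i/K_i) = 7.67/1.32e-05 + 5.61/79.7 = 5.811e+05 d.
K_eq = L / Σ(b_i/K_i) = 13.28 / 5.811e+05 = 2.285e-05 m/day.
Q = K_eq · A · (Δh/L) = 2.285e-05 × 937 × (3.27/13.28) = 0.005273 m³/day.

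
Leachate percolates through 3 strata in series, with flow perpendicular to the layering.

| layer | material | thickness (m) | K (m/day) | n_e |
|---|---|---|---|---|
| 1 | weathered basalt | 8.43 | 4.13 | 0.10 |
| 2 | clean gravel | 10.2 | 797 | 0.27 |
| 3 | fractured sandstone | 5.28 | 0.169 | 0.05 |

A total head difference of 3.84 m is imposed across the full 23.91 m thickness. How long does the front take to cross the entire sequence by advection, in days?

33.5

With flow normal to the layers, continuity requires the same specific discharge q through every layer.
Σ(b_i/K_i) = 8.43/4.13 + 10.2/797 + 5.28/0.169 = 33.30 d.
q = Δh / Σ(b_i/K_i) = 3.84 / 33.30 = 0.1153 m/day.
In each layer the seepage velocity is v_i = q/n_i, so the layer transit time is t_i = b_i·n_i / q:
  layer 1 (weathered basalt): t_1 = 8.43 × 0.10 / 0.1153 = 7.310 d
  layer 2 (clean gravel): t_2 = 10.2 × 0.27 / 0.1153 = 23.88 d
  layer 3 (fractured sandstone): t_3 = 5.28 × 0.05 / 0.1153 = 2.289 d
Total t = Σ t_i = 33.48 days.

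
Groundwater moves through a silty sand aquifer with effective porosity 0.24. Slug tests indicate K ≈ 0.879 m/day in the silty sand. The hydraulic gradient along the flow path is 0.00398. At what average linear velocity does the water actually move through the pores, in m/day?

Hydraulic gradient i = 0.00398.
Darcy flux q = K · i = 0.8790 × 0.003980 = 0.003498 m/day.
Seepage velocity v = q / n_e = 0.003498 / 0.24 = 0.01458 m/day.

0.0146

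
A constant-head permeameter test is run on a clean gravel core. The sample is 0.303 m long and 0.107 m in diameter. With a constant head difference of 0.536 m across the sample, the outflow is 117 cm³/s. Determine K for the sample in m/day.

Cross-sectional area A = π·(d/2)² = π × (0.107/2)² = 0.008992 m².
Convert discharge: 117 cm³/s = 0.0001170 m³/s.
Darcy's law rearranged: K = Q·L / (A·Δh) = 0.0001170 × 0.303 / (0.008992 × 0.536) = 0.007355 m/s = 635.5 m/day.

636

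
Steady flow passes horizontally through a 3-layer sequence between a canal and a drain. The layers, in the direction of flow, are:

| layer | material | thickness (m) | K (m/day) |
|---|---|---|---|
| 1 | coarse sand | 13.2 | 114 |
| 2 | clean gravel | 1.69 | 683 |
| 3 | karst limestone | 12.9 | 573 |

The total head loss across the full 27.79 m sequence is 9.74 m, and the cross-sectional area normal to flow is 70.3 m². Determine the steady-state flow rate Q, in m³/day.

Flow is perpendicular to layering, so the layers act in series and the equivalent K is the thickness-weighted harmonic mean.
Total thickness L = 13.2 + 1.69 + 12.9 = 27.79 m.
Σ(b_i/K_i) = 13.2/114 + 1.69/683 + 12.9/573 = 0.1408 d.
K_eq = L / Σ(b_i/K_i) = 27.79 / 0.1408 = 197.4 m/day.
Q = K_eq · A · (Δh/L) = 197.4 × 70.3 × (9.74/27.79) = 4864 m³/day.

4860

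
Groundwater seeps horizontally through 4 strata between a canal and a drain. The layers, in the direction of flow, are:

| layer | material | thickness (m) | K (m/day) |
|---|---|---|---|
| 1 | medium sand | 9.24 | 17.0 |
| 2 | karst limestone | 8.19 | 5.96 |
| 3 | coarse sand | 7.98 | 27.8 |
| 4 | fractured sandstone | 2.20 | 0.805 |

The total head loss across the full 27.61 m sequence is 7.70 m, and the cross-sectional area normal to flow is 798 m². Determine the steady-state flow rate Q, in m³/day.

Flow is perpendicular to layering, so the layers act in series and the equivalent K is the thickness-weighted harmonic mean.
Total thickness L = 9.24 + 8.19 + 7.98 + 2.20 = 27.61 m.
Σ(b_i/K_i) = 9.24/17.0 + 8.19/5.96 + 7.98/27.8 + 2.20/0.805 = 4.938 d.
K_eq = L / Σ(b_i/K_i) = 27.61 / 4.938 = 5.592 m/day.
Q = K_eq · A · (Δh/L) = 5.592 × 798 × (7.70/27.61) = 1244 m³/day.

1240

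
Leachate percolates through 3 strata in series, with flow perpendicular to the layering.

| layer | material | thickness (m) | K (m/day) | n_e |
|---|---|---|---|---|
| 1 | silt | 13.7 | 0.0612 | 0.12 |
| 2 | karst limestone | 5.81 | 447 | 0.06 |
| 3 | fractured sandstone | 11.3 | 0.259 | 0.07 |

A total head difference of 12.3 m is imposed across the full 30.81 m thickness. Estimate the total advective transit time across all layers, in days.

With flow normal to the layers, continuity requires the same specific discharge q through every layer.
Σ(b_i/K_i) = 13.7/0.0612 + 5.81/447 + 11.3/0.259 = 267.5 d.
q = Δh / Σ(b_i/K_i) = 12.3 / 267.5 = 0.04598 m/day.
In each layer the seepage velocity is v_i = q/n_i, so the layer transit time is t_i = b_i·n_i / q:
  layer 1 (silt): t_1 = 13.7 × 0.12 / 0.04598 = 35.75 d
  layer 2 (karst limestone): t_2 = 5.81 × 0.06 / 0.04598 = 7.581 d
  layer 3 (fractured sandstone): t_3 = 11.3 × 0.07 / 0.04598 = 17.20 d
Total t = Σ t_i = 60.54 days.

60.5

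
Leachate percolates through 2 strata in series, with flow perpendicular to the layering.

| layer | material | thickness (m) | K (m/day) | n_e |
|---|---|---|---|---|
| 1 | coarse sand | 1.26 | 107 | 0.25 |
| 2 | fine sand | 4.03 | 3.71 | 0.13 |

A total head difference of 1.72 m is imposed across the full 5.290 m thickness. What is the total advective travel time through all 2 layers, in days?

With flow normal to the layers, continuity requires the same specific discharge q through every layer.
Σ(b_i/K_i) = 1.26/107 + 4.03/3.71 = 1.098 d.
q = Δh / Σ(b_i/K_i) = 1.72 / 1.098 = 1.566 m/day.
In each layer the seepage velocity is v_i = q/n_i, so the layer transit time is t_i = b_i·n_i / q:
  layer 1 (coarse sand): t_1 = 1.26 × 0.25 / 1.566 = 0.2011 d
  layer 2 (fine sand): t_2 = 4.03 × 0.13 / 1.566 = 0.3345 d
Total t = Σ t_i = 0.5355 days.

0.536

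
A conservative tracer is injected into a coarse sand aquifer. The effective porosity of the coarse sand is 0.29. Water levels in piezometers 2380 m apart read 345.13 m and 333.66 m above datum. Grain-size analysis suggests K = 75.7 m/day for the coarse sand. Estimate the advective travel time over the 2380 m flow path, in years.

5.18

Hydraulic gradient i = (345.13 − 333.66) / 2380 = 11.47 / 2380 = 0.004819.
Darcy flux q = K · i = 75.70 × 0.004819 = 0.3648 m/day.
Seepage velocity v = q / n_e = 0.3648 / 0.29 = 1.258 m/day.
Travel time t = L / v = 2380 / 1.258 = 1892 days = 5.180 years.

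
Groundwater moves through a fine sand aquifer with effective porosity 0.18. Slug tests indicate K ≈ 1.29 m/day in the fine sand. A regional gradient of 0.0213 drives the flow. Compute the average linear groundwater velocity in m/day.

0.153

Hydraulic gradient i = 0.0213.
Darcy flux q = K · i = 1.290 × 0.02130 = 0.02748 m/day.
Seepage velocity v = q / n_e = 0.02748 / 0.18 = 0.1527 m/day.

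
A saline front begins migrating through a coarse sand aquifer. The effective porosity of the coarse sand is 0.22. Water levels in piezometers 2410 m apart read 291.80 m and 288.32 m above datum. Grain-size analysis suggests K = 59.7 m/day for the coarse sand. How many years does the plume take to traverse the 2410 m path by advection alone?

Hydraulic gradient i = (291.80 − 288.32) / 2410 = 3.48 / 2410 = 0.001444.
Darcy flux q = K · i = 59.70 × 0.001444 = 0.08621 m/day.
Seepage velocity v = q / n_e = 0.08621 / 0.22 = 0.3918 m/day.
Travel time t = L / v = 2410 / 0.3918 = 6150 days = 16.84 years.

16.8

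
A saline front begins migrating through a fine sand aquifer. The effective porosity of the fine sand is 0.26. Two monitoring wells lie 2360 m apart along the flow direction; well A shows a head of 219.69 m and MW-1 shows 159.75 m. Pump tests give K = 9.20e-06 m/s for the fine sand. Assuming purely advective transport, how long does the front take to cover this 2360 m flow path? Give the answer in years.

83.2

Convert K: 9.20e-06 m/s × 86400 = 0.7949 m/day.
Hydraulic gradient i = (219.69 − 159.75) / 2360 = 59.94 / 2360 = 0.02540.
Darcy flux q = K · i = 0.7949 × 0.02540 = 0.02019 m/day.
Seepage velocity v = q / n_e = 0.02019 / 0.26 = 0.07765 m/day.
Travel time t = L / v = 2360 / 0.07765 = 30393 days = 83.21 years.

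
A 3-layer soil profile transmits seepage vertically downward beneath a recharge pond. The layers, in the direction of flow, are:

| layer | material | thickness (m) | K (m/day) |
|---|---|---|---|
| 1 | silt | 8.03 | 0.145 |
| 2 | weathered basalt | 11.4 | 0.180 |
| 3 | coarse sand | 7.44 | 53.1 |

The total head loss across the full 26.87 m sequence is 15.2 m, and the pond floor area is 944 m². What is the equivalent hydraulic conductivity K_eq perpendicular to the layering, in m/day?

Flow is perpendicular to layering, so the layers act in series and the equivalent K is the thickness-weighted harmonic mean.
Total thickness L = 8.03 + 11.4 + 7.44 = 26.87 m.
Σ(b_i/K_i) = 8.03/0.145 + 11.4/0.180 + 7.44/53.1 = 118.9 d.
K_eq = L / Σ(b_i/K_i) = 26.87 / 118.9 = 0.2261 m/day.

0.226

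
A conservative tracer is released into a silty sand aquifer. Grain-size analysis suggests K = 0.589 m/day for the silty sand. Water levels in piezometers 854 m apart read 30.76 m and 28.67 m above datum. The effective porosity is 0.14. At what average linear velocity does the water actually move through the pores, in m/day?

0.0103

Hydraulic gradient i = (30.76 − 28.67) / 854 = 2.09 / 854 = 0.002447.
Darcy flux q = K · i = 0.5890 × 0.002447 = 0.001441 m/day.
Seepage velocity v = q / n_e = 0.001441 / 0.14 = 0.01030 m/day.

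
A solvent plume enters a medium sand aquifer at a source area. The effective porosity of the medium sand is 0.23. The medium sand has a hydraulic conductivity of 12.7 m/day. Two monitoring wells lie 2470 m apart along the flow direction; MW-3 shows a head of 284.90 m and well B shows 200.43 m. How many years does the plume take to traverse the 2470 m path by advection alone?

Hydraulic gradient i = (284.90 − 200.43) / 2470 = 84.47 / 2470 = 0.03420.
Darcy flux q = K · i = 12.70 × 0.03420 = 0.4343 m/day.
Seepage velocity v = q / n_e = 0.4343 / 0.23 = 1.888 m/day.
Travel time t = L / v = 2470 / 1.888 = 1308 days = 3.581 years.

3.58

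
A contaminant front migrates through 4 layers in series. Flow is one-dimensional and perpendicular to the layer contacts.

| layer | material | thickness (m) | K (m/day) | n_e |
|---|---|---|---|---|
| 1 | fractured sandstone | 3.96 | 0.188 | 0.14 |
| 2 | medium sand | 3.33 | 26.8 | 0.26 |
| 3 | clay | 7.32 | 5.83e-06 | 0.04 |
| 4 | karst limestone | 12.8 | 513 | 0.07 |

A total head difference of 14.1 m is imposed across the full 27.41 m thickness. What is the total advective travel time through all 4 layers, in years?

With flow normal to the layers, continuity requires the same specific discharge q through every layer.
Σ(b_i/K_i) = 3.96/0.188 + 3.33/26.8 + 7.32/5.83e-06 + 12.8/513 = 1.256e+06 d.
q = Δh / Σ(b_i/K_i) = 14.1 / 1.256e+06 = 1.123e-05 m/day.
In each layer the seepage velocity is v_i = q/n_i, so the layer transit time is t_i = b_i·n_i / q:
  layer 1 (fractured sandstone): t_1 = 3.96 × 0.14 / 1.123e-05 = 49369 d
  layer 2 (medium sand): t_2 = 3.33 × 0.26 / 1.123e-05 = 77099 d
  layer 3 (clay): t_3 = 7.32 × 0.04 / 1.123e-05 = 26074 d
  layer 4 (karst limestone): t_4 = 12.8 × 0.07 / 1.123e-05 = 79788 d
Total t = Σ t_i = 2.323e+05 days = 636.1 years.

636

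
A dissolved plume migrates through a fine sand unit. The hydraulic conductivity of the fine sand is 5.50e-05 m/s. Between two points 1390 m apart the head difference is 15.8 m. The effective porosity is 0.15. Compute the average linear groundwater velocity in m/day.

0.360

Convert K: 5.50e-05 m/s × 86400 = 4.752 m/day.
Hydraulic gradient i = Δh / L = 15.8 / 1390 = 0.01137.
Darcy flux q = K · i = 4.752 × 0.01137 = 0.05402 m/day.
Seepage velocity v = q / n_e = 0.05402 / 0.15 = 0.3601 m/day.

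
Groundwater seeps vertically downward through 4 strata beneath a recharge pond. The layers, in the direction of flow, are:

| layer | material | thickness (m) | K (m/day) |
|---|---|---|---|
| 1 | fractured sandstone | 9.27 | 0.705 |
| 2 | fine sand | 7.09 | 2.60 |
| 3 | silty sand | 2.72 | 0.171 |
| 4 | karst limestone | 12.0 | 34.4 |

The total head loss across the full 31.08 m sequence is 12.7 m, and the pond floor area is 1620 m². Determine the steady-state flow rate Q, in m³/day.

640

Flow is perpendicular to layering, so the layers act in series and the equivalent K is the thickness-weighted harmonic mean.
Total thickness L = 9.27 + 7.09 + 2.72 + 12.0 = 31.08 m.
Σ(b_i/K_i) = 9.27/0.705 + 7.09/2.60 + 2.72/0.171 + 12.0/34.4 = 32.13 d.
K_eq = L / Σ(b_i/K_i) = 31.08 / 32.13 = 0.9673 m/day.
Q = K_eq · A · (Δh/L) = 0.9673 × 1620 × (12.7/31.08) = 640.3 m³/day.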